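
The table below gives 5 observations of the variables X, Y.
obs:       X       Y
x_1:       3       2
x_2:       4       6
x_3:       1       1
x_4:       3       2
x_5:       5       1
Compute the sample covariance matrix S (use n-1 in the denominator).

Step 1 — column means:
  mean(X) = (3 + 4 + 1 + 3 + 5) / 5 = 16/5 = 3.2
  mean(Y) = (2 + 6 + 1 + 2 + 1) / 5 = 12/5 = 2.4

Step 2 — sample covariance S[i,j] = (1/(n-1)) · Σ_k (x_{k,i} - mean_i) · (x_{k,j} - mean_j), with n-1 = 4.
  S[X,X] = ((-0.2)·(-0.2) + (0.8)·(0.8) + (-2.2)·(-2.2) + (-0.2)·(-0.2) + (1.8)·(1.8)) / 4 = 8.8/4 = 2.2
  S[X,Y] = ((-0.2)·(-0.4) + (0.8)·(3.6) + (-2.2)·(-1.4) + (-0.2)·(-0.4) + (1.8)·(-1.4)) / 4 = 3.6/4 = 0.9
  S[Y,Y] = ((-0.4)·(-0.4) + (3.6)·(3.6) + (-1.4)·(-1.4) + (-0.4)·(-0.4) + (-1.4)·(-1.4)) / 4 = 17.2/4 = 4.3

S is symmetric (S[j,i] = S[i,j]). Assembling:

S = [[2.2, 0.9],
 [0.9, 4.3]]


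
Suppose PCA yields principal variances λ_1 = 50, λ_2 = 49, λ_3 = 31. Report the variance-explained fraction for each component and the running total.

Step 1 — total variance = trace(Sigma) = Σ λ_i = 50 + 49 + 31 = 130.

Step 2 — fraction explained by component i = λ_i / Σ λ:
  PC1: 50/130 = 0.3846
  PC2: 49/130 = 0.3769
  PC3: 31/130 = 0.2385

Step 3 — cumulative fraction after k components = (λ_1 + ... + λ_k) / Σ λ:
  k = 1: 50/130 = 0.3846
  k = 2: (50 + 49)/130 = 99/130 = 0.7615
  k = 3: (50 + 49 + 31)/130 = 130/130 = 1

Summary (fraction, with percent):

explained: PC1 0.3846 (38.46%), PC2 0.3769 (37.69%), PC3 0.2385 (23.85%);  cumulative: 0.3846, 0.7615, 1


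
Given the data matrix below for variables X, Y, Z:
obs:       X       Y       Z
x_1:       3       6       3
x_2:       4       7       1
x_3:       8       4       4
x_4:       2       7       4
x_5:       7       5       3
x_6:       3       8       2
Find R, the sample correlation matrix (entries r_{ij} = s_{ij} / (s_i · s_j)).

Step 1 — column means:
  mean(X) = (3 + 4 + 8 + 2 + 7 + 3) / 6 = 27/6 = 4.5
  mean(Y) = (6 + 7 + 4 + 7 + 5 + 8) / 6 = 37/6 = 6.1667
  mean(Z) = (3 + 1 + 4 + 4 + 3 + 2) / 6 = 17/6 = 2.8333

Step 2 — sample variances and covariances s[i,j] = (1/(n-1)) · Σ_k (x_{k,i} - mean_i) · (x_{k,j} - mean_j), with n-1 = 5:
  s[X,X] = ((-1.5)·(-1.5) + (-0.5)·(-0.5) + (3.5)·(3.5) + (-2.5)·(-2.5) + (2.5)·(2.5) + (-1.5)·(-1.5)) / 5 = 29.5/5 = 5.9
  s[X,Y] = ((-1.5)·(-0.1667) + (-0.5)·(0.8333) + (3.5)·(-2.1667) + (-2.5)·(0.8333) + (2.5)·(-1.1667) + (-1.5)·(1.8333)) / 5 = -15.5/5 = -3.1
  s[X,Z] = ((-1.5)·(0.1667) + (-0.5)·(-1.8333) + (3.5)·(1.1667) + (-2.5)·(1.1667) + (2.5)·(0.1667) + (-1.5)·(-0.8333)) / 5 = 3.5/5 = 0.7
  s[Y,Y] = ((-0.1667)·(-0.1667) + (0.8333)·(0.8333) + (-2.1667)·(-2.1667) + (0.8333)·(0.8333) + (-1.1667)·(-1.1667) + (1.8333)·(1.8333)) / 5 = 10.8333/5 = 2.1667
  s[Y,Z] = ((-0.1667)·(0.1667) + (0.8333)·(-1.8333) + (-2.1667)·(1.1667) + (0.8333)·(1.1667) + (-1.1667)·(0.1667) + (1.8333)·(-0.8333)) / 5 = -4.8333/5 = -0.9667
  s[Z,Z] = ((0.1667)·(0.1667) + (-1.8333)·(-1.8333) + (1.1667)·(1.1667) + (1.1667)·(1.1667) + (0.1667)·(0.1667) + (-0.8333)·(-0.8333)) / 5 = 6.8333/5 = 1.3667
  Sample standard deviations s_i = √(s[i,i]):
  s(X) = √(5.9) = 2.429
  s(Y) = √(2.1667) = 1.472
  s(Z) = √(1.3667) = 1.169

Step 3 — r_{ij} = s_{ij} / (s_i · s_j):
  r[X,X] = 1 (diagonal).
  r[X,Y] = -3.1 / (2.429 · 1.472) = -3.1 / 3.5754 = -0.867
  r[X,Z] = 0.7 / (2.429 · 1.169) = 0.7 / 2.8396 = 0.2465
  r[Y,Y] = 1 (diagonal).
  r[Y,Z] = -0.9667 / (1.472 · 1.169) = -0.9667 / 1.7208 = -0.5618
  r[Z,Z] = 1 (diagonal).

R is symmetric with unit diagonal. Assembling:

R = [[1, -0.867, 0.2465],
 [-0.867, 1, -0.5618],
 [0.2465, -0.5618, 1]]


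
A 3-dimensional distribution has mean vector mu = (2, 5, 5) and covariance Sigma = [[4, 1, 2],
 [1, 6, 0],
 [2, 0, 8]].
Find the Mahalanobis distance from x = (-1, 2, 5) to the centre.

Step 1 — centre the observation: (x - mu) = (-3, -3, 0).

Step 2 — invert Sigma (cofactor / det for 3×3, or solve directly):
  Sigma^{-1} = [[0.3, -0.05, -0.075],
 [-0.05, 0.175, 0.0125],
 [-0.075, 0.0125, 0.1438]].

Step 3 — form the quadratic (x - mu)^T · Sigma^{-1} · (x - mu):
  Sigma^{-1} · (x - mu) = (-0.75, -0.375, 0.1875).
  (x - mu)^T · [Sigma^{-1} · (x - mu)] = (-3)·(-0.75) + (-3)·(-0.375) + (0)·(0.1875) = 3.375.

Step 4 — take square root: d = √(3.375) ≈ 1.8371.

d(x, mu) = √(3.375) ≈ 1.8371


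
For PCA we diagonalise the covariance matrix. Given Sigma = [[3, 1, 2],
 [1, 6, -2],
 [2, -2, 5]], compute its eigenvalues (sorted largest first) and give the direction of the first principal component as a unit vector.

Step 1 — characteristic polynomial p(λ) = det(λI - Sigma) = λ³ - tr·λ² + c_1·λ - det, where tr = trace, c_1 = sum of the principal 2×2 minors, det = det(Sigma):
  tr = 3 + 6 + 5 = 14,
  c_1 = (3·6 - (1)²) + (3·5 - (2)²) + (6·5 - (-2)²) = 17 + 11 + 26 = 54,
  det = 3·(6·5 - (-2)²) - (1)·((1)·5 - (-2)·(2)) + (2)·((1)·(-2) - 6·(2)) = 3·(26) - (1)·(9) + (2)·(-14) = 41.
  So p(λ) = λ³ - 14λ² + 54λ - 41.
Step 2 — look for an integer root (rational root theorem: any rational root is an integer divisor of 41). Testing λ = 1:
  p(1) = 1 - 14 + 54 - 41 = 0  ✓
  Dividing out (λ - 1): p(λ) = (λ - 1)(λ² - 13λ + 41).
Step 3 — remaining eigenvalues from the quadratic λ² - 13λ + 41 = 0:
  Δ = 13² - 4·41 = 169 - 164 = 5,  λ = (13 ± √5)/2 = (13 ± 2.2361)/2 ≈ 7.618 or 5.382.
  Sorted: λ_1 = 7.618,  λ_2 = 5.382,  λ_3 = 1  (check: sum = 14 = tr ✓).

Step 4 — unit eigenvector for λ_1 ≈ 7.618: v spans the null space of (Sigma - λ_1 I), whose rows are
  r_1 = (-4.618, 1, 2),  r_2 = (1, -1.618, -2),  r_3 = (2, -2, -2.618).
  v is orthogonal to every row, so take v ∝ r_1 × r_2 = ((1)·(-2) - (2)·(-1.618), (2)·(1) - (-4.618)·(-2), (-4.618)·(-1.618) - (1)·(1)) ≈ (1.2361, -7.2361, 6.4721).
  Let u = (1.2361, -7.2361, 6.4721).
  ||u|| = √((1.2361)² + (-7.2361)² + (6.4721)²) = √(95.7771) ≈ 9.7866,  v_1 = u/||u|| ≈ (0.1263, -0.7394, 0.6613) (||v_1|| = 1).

λ_1 = 7.618,  λ_2 = 5.382,  λ_3 = 1;  v_1 ≈ (0.1263, -0.7394, 0.6613)


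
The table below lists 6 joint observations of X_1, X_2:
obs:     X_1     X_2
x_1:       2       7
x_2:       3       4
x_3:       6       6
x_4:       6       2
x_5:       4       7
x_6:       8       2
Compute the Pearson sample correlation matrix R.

Step 1 — column means:
  mean(X_1) = (2 + 3 + 6 + 6 + 4 + 8) / 6 = 29/6 = 4.8333
  mean(X_2) = (7 + 4 + 6 + 2 + 7 + 2) / 6 = 28/6 = 4.6667

Step 2 — sample variances and covariances s[i,j] = (1/(n-1)) · Σ_k (x_{k,i} - mean_i) · (x_{k,j} - mean_j), with n-1 = 5:
  s[X_1,X_1] = ((-2.8333)·(-2.8333) + (-1.8333)·(-1.8333) + (1.1667)·(1.1667) + (1.1667)·(1.1667) + (-0.8333)·(-0.8333) + (3.1667)·(3.1667)) / 5 = 24.8333/5 = 4.9667
  s[X_1,X_2] = ((-2.8333)·(2.3333) + (-1.8333)·(-0.6667) + (1.1667)·(1.3333) + (1.1667)·(-2.6667) + (-0.8333)·(2.3333) + (3.1667)·(-2.6667)) / 5 = -17.3333/5 = -3.4667
  s[X_2,X_2] = ((2.3333)·(2.3333) + (-0.6667)·(-0.6667) + (1.3333)·(1.3333) + (-2.6667)·(-2.6667) + (2.3333)·(2.3333) + (-2.6667)·(-2.6667)) / 5 = 27.3333/5 = 5.4667
  Sample standard deviations s_i = √(s[i,i]):
  s(X_1) = √(4.9667) = 2.2286
  s(X_2) = √(5.4667) = 2.3381

Step 3 — r_{ij} = s_{ij} / (s_i · s_j):
  r[X_1,X_1] = 1 (diagonal).
  r[X_1,X_2] = -3.4667 / (2.2286 · 2.3381) = -3.4667 / 5.2107 = -0.6653
  r[X_2,X_2] = 1 (diagonal).

R is symmetric with unit diagonal. Assembling:

R = [[1, -0.6653],
 [-0.6653, 1]]


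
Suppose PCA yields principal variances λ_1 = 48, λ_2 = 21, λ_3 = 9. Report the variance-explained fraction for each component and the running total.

Step 1 — total variance = trace(Sigma) = Σ λ_i = 48 + 21 + 9 = 78.

Step 2 — fraction explained by component i = λ_i / Σ λ:
  PC1: 48/78 = 0.6154
  PC2: 21/78 = 0.2692
  PC3: 9/78 = 0.1154

Step 3 — cumulative fraction after k components = (λ_1 + ... + λ_k) / Σ λ:
  k = 1: 48/78 = 0.6154
  k = 2: (48 + 21)/78 = 69/78 = 0.8846
  k = 3: (48 + 21 + 9)/78 = 78/78 = 1

Summary (fraction, with percent):

explained: PC1 0.6154 (61.54%), PC2 0.2692 (26.92%), PC3 0.1154 (11.54%);  cumulative: 0.6154, 0.8846, 1


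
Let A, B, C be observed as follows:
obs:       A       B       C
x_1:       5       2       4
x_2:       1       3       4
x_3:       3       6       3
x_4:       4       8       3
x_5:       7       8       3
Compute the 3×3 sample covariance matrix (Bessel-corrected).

Step 1 — column means:
  mean(A) = (5 + 1 + 3 + 4 + 7) / 5 = 20/5 = 4
  mean(B) = (2 + 3 + 6 + 8 + 8) / 5 = 27/5 = 5.4
  mean(C) = (4 + 4 + 3 + 3 + 3) / 5 = 17/5 = 3.4

Step 2 — sample covariance S[i,j] = (1/(n-1)) · Σ_k (x_{k,i} - mean_i) · (x_{k,j} - mean_j), with n-1 = 4.
  S[A,A] = ((1)·(1) + (-3)·(-3) + (-1)·(-1) + (0)·(0) + (3)·(3)) / 4 = 20/4 = 5
  S[A,B] = ((1)·(-3.4) + (-3)·(-2.4) + (-1)·(0.6) + (0)·(2.6) + (3)·(2.6)) / 4 = 11/4 = 2.75
  S[A,C] = ((1)·(0.6) + (-3)·(0.6) + (-1)·(-0.4) + (0)·(-0.4) + (3)·(-0.4)) / 4 = -2/4 = -0.5
  S[B,B] = ((-3.4)·(-3.4) + (-2.4)·(-2.4) + (0.6)·(0.6) + (2.6)·(2.6) + (2.6)·(2.6)) / 4 = 31.2/4 = 7.8
  S[B,C] = ((-3.4)·(0.6) + (-2.4)·(0.6) + (0.6)·(-0.4) + (2.6)·(-0.4) + (2.6)·(-0.4)) / 4 = -5.8/4 = -1.45
  S[C,C] = ((0.6)·(0.6) + (0.6)·(0.6) + (-0.4)·(-0.4) + (-0.4)·(-0.4) + (-0.4)·(-0.4)) / 4 = 1.2/4 = 0.3

S is symmetric (S[j,i] = S[i,j]). Assembling:

S = [[5, 2.75, -0.5],
 [2.75, 7.8, -1.45],
 [-0.5, -1.45, 0.3]]


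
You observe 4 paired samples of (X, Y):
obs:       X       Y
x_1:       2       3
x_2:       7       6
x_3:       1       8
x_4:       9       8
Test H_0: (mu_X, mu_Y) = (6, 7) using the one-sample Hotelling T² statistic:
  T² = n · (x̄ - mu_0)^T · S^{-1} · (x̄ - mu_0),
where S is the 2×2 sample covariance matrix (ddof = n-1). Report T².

Step 1 — sample mean vector:
  mean(X) = (2 + 7 + 1 + 9) / 4 = 19/4 = 4.75
  mean(Y) = (3 + 6 + 8 + 8) / 4 = 25/4 = 6.25
  x̄ = (4.75, 6.25),  deviation x̄ - mu_0 = (4.75, 6.25) - (6, 7) = (-1.25, -0.75).

Step 2 — sample covariance matrix, S[i,j] = (1/(n-1)) · Σ_k (x_{k,i} - mean_i) · (x_{k,j} - mean_j), divisor n-1 = 3:
  S[X,X] = ((-2.75)·(-2.75) + (2.25)·(2.25) + (-3.75)·(-3.75) + (4.25)·(4.25)) / 3 = 44.75/3 = 14.9167
  S[X,Y] = ((-2.75)·(-3.25) + (2.25)·(-0.25) + (-3.75)·(1.75) + (4.25)·(1.75)) / 3 = 9.25/3 = 3.0833
  S[Y,Y] = ((-3.25)·(-3.25) + (-0.25)·(-0.25) + (1.75)·(1.75) + (1.75)·(1.75)) / 3 = 16.75/3 = 5.5833
  S = [[14.9167, 3.0833],
 [3.0833, 5.5833]].

Step 3 — invert S. det(S) = 14.9167·5.5833 - (3.0833)² = 73.7778.
  S^{-1} = (1/det) · [[d, -b], [-b, a]] = [[0.0757, -0.0418],
 [-0.0418, 0.2022]].

Step 4 — quadratic form (x̄ - mu_0)^T · S^{-1} · (x̄ - mu_0):
  S^{-1} · (x̄ - mu_0) = (-0.0633, -0.0994),
  (x̄ - mu_0)^T · [...] = (-1.25)·(-0.0633) + (-0.75)·(-0.0994) = 0.1536.

Step 5 — scale by n: T² = 4 · 0.1536 = 0.6145.

T² ≈ 0.6145


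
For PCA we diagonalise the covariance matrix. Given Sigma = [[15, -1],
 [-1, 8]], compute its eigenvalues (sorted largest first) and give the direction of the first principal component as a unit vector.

Step 1 — characteristic polynomial of 2×2 Sigma:
  det(Sigma - λI) = λ² - trace · λ + det = 0.
  trace = 15 + 8 = 23, det = 15·8 - (-1)² = 119.
Step 2 — discriminant:
  Δ = trace² - 4·det = 529 - 476 = 53.
Step 3 — eigenvalues:
  λ = (trace ± √Δ)/2 = (23 ± 7.2801)/2,
  λ_1 = 15.1401,  λ_2 = 7.8599.

Step 4 — unit eigenvector for λ_1: solve (Sigma - λ_1 I)v = 0. First row:
  (15 - 15.1401)·v_x + (-1)·v_y = 0, i.e. (-0.1401)·v_x + (-1)·v_y = 0,
  so v ∝ (b, λ_1 - a) = (-1, 0.1401); multiply by -1 so the first entry is positive: u = (1, -0.1401).
  ||u|| = √((1)² + (-0.1401)²) = √(1.0196) ≈ 1.0098,
  v_1 = u/||u|| ≈ (0.9903, -0.1387) (||v_1|| = 1).

λ_1 = 15.1401,  λ_2 = 7.8599;  v_1 ≈ (0.9903, -0.1387)


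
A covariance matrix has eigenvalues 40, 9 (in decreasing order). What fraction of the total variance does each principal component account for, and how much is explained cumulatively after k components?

Step 1 — total variance = trace(Sigma) = Σ λ_i = 40 + 9 = 49.

Step 2 — fraction explained by component i = λ_i / Σ λ:
  PC1: 40/49 = 0.8163
  PC2: 9/49 = 0.1837

Step 3 — cumulative fraction after k components = (λ_1 + ... + λ_k) / Σ λ:
  k = 1: 40/49 = 0.8163
  k = 2: (40 + 9)/49 = 49/49 = 1

Summary (fraction, with percent):

explained: PC1 0.8163 (81.63%), PC2 0.1837 (18.37%);  cumulative: 0.8163, 1


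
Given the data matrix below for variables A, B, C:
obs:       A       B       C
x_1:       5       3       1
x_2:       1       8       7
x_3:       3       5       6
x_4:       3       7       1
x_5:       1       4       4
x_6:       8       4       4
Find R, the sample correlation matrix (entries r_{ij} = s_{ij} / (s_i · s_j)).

Step 1 — column means:
  mean(A) = (5 + 1 + 3 + 3 + 1 + 8) / 6 = 21/6 = 3.5
  mean(B) = (3 + 8 + 5 + 7 + 4 + 4) / 6 = 31/6 = 5.1667
  mean(C) = (1 + 7 + 6 + 1 + 4 + 4) / 6 = 23/6 = 3.8333

Step 2 — sample variances and covariances s[i,j] = (1/(n-1)) · Σ_k (x_{k,i} - mean_i) · (x_{k,j} - mean_j), with n-1 = 5:
  s[A,A] = ((1.5)·(1.5) + (-2.5)·(-2.5) + (-0.5)·(-0.5) + (-0.5)·(-0.5) + (-2.5)·(-2.5) + (4.5)·(4.5)) / 5 = 35.5/5 = 7.1
  s[A,B] = ((1.5)·(-2.1667) + (-2.5)·(2.8333) + (-0.5)·(-0.1667) + (-0.5)·(1.8333) + (-2.5)·(-1.1667) + (4.5)·(-1.1667)) / 5 = -13.5/5 = -2.7
  s[A,C] = ((1.5)·(-2.8333) + (-2.5)·(3.1667) + (-0.5)·(2.1667) + (-0.5)·(-2.8333) + (-2.5)·(0.1667) + (4.5)·(0.1667)) / 5 = -11.5/5 = -2.3
  s[B,B] = ((-2.1667)·(-2.1667) + (2.8333)·(2.8333) + (-0.1667)·(-0.1667) + (1.8333)·(1.8333) + (-1.1667)·(-1.1667) + (-1.1667)·(-1.1667)) / 5 = 18.8333/5 = 3.7667
  s[B,C] = ((-2.1667)·(-2.8333) + (2.8333)·(3.1667) + (-0.1667)·(2.1667) + (1.8333)·(-2.8333) + (-1.1667)·(0.1667) + (-1.1667)·(0.1667)) / 5 = 9.1667/5 = 1.8333
  s[C,C] = ((-2.8333)·(-2.8333) + (3.1667)·(3.1667) + (2.1667)·(2.1667) + (-2.8333)·(-2.8333) + (0.1667)·(0.1667) + (0.1667)·(0.1667)) / 5 = 30.8333/5 = 6.1667
  Sample standard deviations s_i = √(s[i,i]):
  s(A) = √(7.1) = 2.6646
  s(B) = √(3.7667) = 1.9408
  s(C) = √(6.1667) = 2.4833

Step 3 — r_{ij} = s_{ij} / (s_i · s_j):
  r[A,A] = 1 (diagonal).
  r[A,B] = -2.7 / (2.6646 · 1.9408) = -2.7 / 5.1714 = -0.5221
  r[A,C] = -2.3 / (2.6646 · 2.4833) = -2.3 / 6.6169 = -0.3476
  r[B,B] = 1 (diagonal).
  r[B,C] = 1.8333 / (1.9408 · 2.4833) = 1.8333 / 4.8195 = 0.3804
  r[C,C] = 1 (diagonal).

R is symmetric with unit diagonal. Assembling:

R = [[1, -0.5221, -0.3476],
 [-0.5221, 1, 0.3804],
 [-0.3476, 0.3804, 1]]


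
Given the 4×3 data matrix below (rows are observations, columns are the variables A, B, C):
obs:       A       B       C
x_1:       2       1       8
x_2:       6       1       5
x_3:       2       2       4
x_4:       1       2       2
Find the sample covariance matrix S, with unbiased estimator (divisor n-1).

Step 1 — column means:
  mean(A) = (2 + 6 + 2 + 1) / 4 = 11/4 = 2.75
  mean(B) = (1 + 1 + 2 + 2) / 4 = 6/4 = 1.5
  mean(C) = (8 + 5 + 4 + 2) / 4 = 19/4 = 4.75

Step 2 — sample covariance S[i,j] = (1/(n-1)) · Σ_k (x_{k,i} - mean_i) · (x_{k,j} - mean_j), with n-1 = 3.
  S[A,A] = ((-0.75)·(-0.75) + (3.25)·(3.25) + (-0.75)·(-0.75) + (-1.75)·(-1.75)) / 3 = 14.75/3 = 4.9167
  S[A,B] = ((-0.75)·(-0.5) + (3.25)·(-0.5) + (-0.75)·(0.5) + (-1.75)·(0.5)) / 3 = -2.5/3 = -0.8333
  S[A,C] = ((-0.75)·(3.25) + (3.25)·(0.25) + (-0.75)·(-0.75) + (-1.75)·(-2.75)) / 3 = 3.75/3 = 1.25
  S[B,B] = ((-0.5)·(-0.5) + (-0.5)·(-0.5) + (0.5)·(0.5) + (0.5)·(0.5)) / 3 = 1/3 = 0.3333
  S[B,C] = ((-0.5)·(3.25) + (-0.5)·(0.25) + (0.5)·(-0.75) + (0.5)·(-2.75)) / 3 = -3.5/3 = -1.1667
  S[C,C] = ((3.25)·(3.25) + (0.25)·(0.25) + (-0.75)·(-0.75) + (-2.75)·(-2.75)) / 3 = 18.75/3 = 6.25

S is symmetric (S[j,i] = S[i,j]). Assembling:

S = [[4.9167, -0.8333, 1.25],
 [-0.8333, 0.3333, -1.1667],
 [1.25, -1.1667, 6.25]]


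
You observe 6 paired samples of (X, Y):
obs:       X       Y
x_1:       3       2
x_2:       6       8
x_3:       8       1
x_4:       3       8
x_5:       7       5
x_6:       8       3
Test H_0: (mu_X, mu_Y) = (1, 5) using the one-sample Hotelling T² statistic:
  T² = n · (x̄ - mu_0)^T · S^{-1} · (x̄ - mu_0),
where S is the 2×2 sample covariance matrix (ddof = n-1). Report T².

Step 1 — sample mean vector:
  mean(X) = (3 + 6 + 8 + 3 + 7 + 8) / 6 = 35/6 = 5.8333
  mean(Y) = (2 + 8 + 1 + 8 + 5 + 3) / 6 = 27/6 = 4.5
  x̄ = (5.8333, 4.5),  deviation x̄ - mu_0 = (5.8333, 4.5) - (1, 5) = (4.8333, -0.5).

Step 2 — sample covariance matrix, S[i,j] = (1/(n-1)) · Σ_k (x_{k,i} - mean_i) · (x_{k,j} - mean_j), divisor n-1 = 5:
  S[X,X] = ((-2.8333)·(-2.8333) + (0.1667)·(0.1667) + (2.1667)·(2.1667) + (-2.8333)·(-2.8333) + (1.1667)·(1.1667) + (2.1667)·(2.1667)) / 5 = 26.8333/5 = 5.3667
  S[X,Y] = ((-2.8333)·(-2.5) + (0.1667)·(3.5) + (2.1667)·(-3.5) + (-2.8333)·(3.5) + (1.1667)·(0.5) + (2.1667)·(-1.5)) / 5 = -12.5/5 = -2.5
  S[Y,Y] = ((-2.5)·(-2.5) + (3.5)·(3.5) + (-3.5)·(-3.5) + (3.5)·(3.5) + (0.5)·(0.5) + (-1.5)·(-1.5)) / 5 = 45.5/5 = 9.1
  S = [[5.3667, -2.5],
 [-2.5, 9.1]].

Step 3 — invert S. det(S) = 5.3667·9.1 - (-2.5)² = 42.5867.
  S^{-1} = (1/det) · [[d, -b], [-b, a]] = [[0.2137, 0.0587],
 [0.0587, 0.126]].

Step 4 — quadratic form (x̄ - mu_0)^T · S^{-1} · (x̄ - mu_0):
  S^{-1} · (x̄ - mu_0) = (1.0034, 0.2207),
  (x̄ - mu_0)^T · [...] = (4.8333)·(1.0034) + (-0.5)·(0.2207) = 4.7396.

Step 5 — scale by n: T² = 6 · 4.7396 = 28.4377.

T² ≈ 28.4377


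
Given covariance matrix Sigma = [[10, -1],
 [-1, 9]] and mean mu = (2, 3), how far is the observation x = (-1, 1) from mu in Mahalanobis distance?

Step 1 — centre the observation: (x - mu) = (-3, -2).

Step 2 — invert Sigma. det(Sigma) = 10·9 - (-1)² = 89.
  Sigma^{-1} = (1/det) · [[d, -b], [-b, a]] = [[0.1011, 0.0112],
 [0.0112, 0.1124]].

Step 3 — form the quadratic (x - mu)^T · Sigma^{-1} · (x - mu):
  Sigma^{-1} · (x - mu) = (-0.3258, -0.2584).
  (x - mu)^T · [Sigma^{-1} · (x - mu)] = (-3)·(-0.3258) + (-2)·(-0.2584) = 1.4944.

Step 4 — take square root: d = √(1.4944) ≈ 1.2224.

d(x, mu) = √(1.4944) ≈ 1.2224


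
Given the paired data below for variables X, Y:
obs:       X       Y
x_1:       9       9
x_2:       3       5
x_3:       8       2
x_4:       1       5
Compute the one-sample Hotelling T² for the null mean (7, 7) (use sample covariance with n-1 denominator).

Step 1 — sample mean vector:
  mean(X) = (9 + 3 + 8 + 1) / 4 = 21/4 = 5.25
  mean(Y) = (9 + 5 + 2 + 5) / 4 = 21/4 = 5.25
  x̄ = (5.25, 5.25),  deviation x̄ - mu_0 = (5.25, 5.25) - (7, 7) = (-1.75, -1.75).

Step 2 — sample covariance matrix, S[i,j] = (1/(n-1)) · Σ_k (x_{k,i} - mean_i) · (x_{k,j} - mean_j), divisor n-1 = 3:
  S[X,X] = ((3.75)·(3.75) + (-2.25)·(-2.25) + (2.75)·(2.75) + (-4.25)·(-4.25)) / 3 = 44.75/3 = 14.9167
  S[X,Y] = ((3.75)·(3.75) + (-2.25)·(-0.25) + (2.75)·(-3.25) + (-4.25)·(-0.25)) / 3 = 6.75/3 = 2.25
  S[Y,Y] = ((3.75)·(3.75) + (-0.25)·(-0.25) + (-3.25)·(-3.25) + (-0.25)·(-0.25)) / 3 = 24.75/3 = 8.25
  S = [[14.9167, 2.25],
 [2.25, 8.25]].

Step 3 — invert S. det(S) = 14.9167·8.25 - (2.25)² = 118.
  S^{-1} = (1/det) · [[d, -b], [-b, a]] = [[0.0699, -0.0191],
 [-0.0191, 0.1264]].

Step 4 — quadratic form (x̄ - mu_0)^T · S^{-1} · (x̄ - mu_0):
  S^{-1} · (x̄ - mu_0) = (-0.089, -0.1879),
  (x̄ - mu_0)^T · [...] = (-1.75)·(-0.089) + (-1.75)·(-0.1879) = 0.4845.

Step 5 — scale by n: T² = 4 · 0.4845 = 1.9379.

T² ≈ 1.9379


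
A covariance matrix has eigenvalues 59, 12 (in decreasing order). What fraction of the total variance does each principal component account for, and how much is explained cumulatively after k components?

Step 1 — total variance = trace(Sigma) = Σ λ_i = 59 + 12 = 71.

Step 2 — fraction explained by component i = λ_i / Σ λ:
  PC1: 59/71 = 0.831
  PC2: 12/71 = 0.169

Step 3 — cumulative fraction after k components = (λ_1 + ... + λ_k) / Σ λ:
  k = 1: 59/71 = 0.831
  k = 2: (59 + 12)/71 = 71/71 = 1

Summary (fraction, with percent):

explained: PC1 0.831 (83.1%), PC2 0.169 (16.9%);  cumulative: 0.831, 1


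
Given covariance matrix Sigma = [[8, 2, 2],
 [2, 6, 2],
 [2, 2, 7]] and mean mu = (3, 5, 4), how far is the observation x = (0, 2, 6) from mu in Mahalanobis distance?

Step 1 — centre the observation: (x - mu) = (-3, -3, 2).

Step 2 — invert Sigma (cofactor / det for 3×3, or solve directly):
  Sigma^{-1} = [[0.1418, -0.0373, -0.0299],
 [-0.0373, 0.194, -0.0448],
 [-0.0299, -0.0448, 0.1642]].

Step 3 — form the quadratic (x - mu)^T · Sigma^{-1} · (x - mu):
  Sigma^{-1} · (x - mu) = (-0.3731, -0.5597, 0.5522).
  (x - mu)^T · [Sigma^{-1} · (x - mu)] = (-3)·(-0.3731) + (-3)·(-0.5597) + (2)·(0.5522) = 3.903.

Step 4 — take square root: d = √(3.903) ≈ 1.9756.

d(x, mu) = √(3.903) ≈ 1.9756


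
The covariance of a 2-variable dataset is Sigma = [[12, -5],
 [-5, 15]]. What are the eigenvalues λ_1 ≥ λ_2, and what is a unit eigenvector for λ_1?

Step 1 — characteristic polynomial of 2×2 Sigma:
  det(Sigma - λI) = λ² - trace · λ + det = 0.
  trace = 12 + 15 = 27, det = 12·15 - (-5)² = 155.
Step 2 — discriminant:
  Δ = trace² - 4·det = 729 - 620 = 109.
Step 3 — eigenvalues:
  λ = (trace ± √Δ)/2 = (27 ± 10.4403)/2,
  λ_1 = 18.7202,  λ_2 = 8.2798.

Step 4 — unit eigenvector for λ_1: solve (Sigma - λ_1 I)v = 0. First row:
  (12 - 18.7202)·v_x + (-5)·v_y = 0, i.e. (-6.7202)·v_x + (-5)·v_y = 0,
  so v ∝ (b, λ_1 - a) = (-5, 6.7202); multiply by -1 so the first entry is positive: u = (5, -6.7202).
  ||u|| = √((5)² + (-6.7202)²) = √(70.1605) ≈ 8.3762,
  v_1 = u/||u|| ≈ (0.5969, -0.8023) (||v_1|| = 1).

λ_1 = 18.7202,  λ_2 = 8.2798;  v_1 ≈ (0.5969, -0.8023)


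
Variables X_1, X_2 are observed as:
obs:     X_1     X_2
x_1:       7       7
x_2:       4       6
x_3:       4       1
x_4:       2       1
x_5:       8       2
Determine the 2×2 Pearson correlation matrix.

Step 1 — column means:
  mean(X_1) = (7 + 4 + 4 + 2 + 8) / 5 = 25/5 = 5
  mean(X_2) = (7 + 6 + 1 + 1 + 2) / 5 = 17/5 = 3.4

Step 2 — sample variances and covariances s[i,j] = (1/(n-1)) · Σ_k (x_{k,i} - mean_i) · (x_{k,j} - mean_j), with n-1 = 4:
  s[X_1,X_1] = ((2)·(2) + (-1)·(-1) + (-1)·(-1) + (-3)·(-3) + (3)·(3)) / 4 = 24/4 = 6
  s[X_1,X_2] = ((2)·(3.6) + (-1)·(2.6) + (-1)·(-2.4) + (-3)·(-2.4) + (3)·(-1.4)) / 4 = 10/4 = 2.5
  s[X_2,X_2] = ((3.6)·(3.6) + (2.6)·(2.6) + (-2.4)·(-2.4) + (-2.4)·(-2.4) + (-1.4)·(-1.4)) / 4 = 33.2/4 = 8.3
  Sample standard deviations s_i = √(s[i,i]):
  s(X_1) = √(6) = 2.4495
  s(X_2) = √(8.3) = 2.881

Step 3 — r_{ij} = s_{ij} / (s_i · s_j):
  r[X_1,X_1] = 1 (diagonal).
  r[X_1,X_2] = 2.5 / (2.4495 · 2.881) = 2.5 / 7.0569 = 0.3543
  r[X_2,X_2] = 1 (diagonal).

R is symmetric with unit diagonal. Assembling:

R = [[1, 0.3543],
 [0.3543, 1]]


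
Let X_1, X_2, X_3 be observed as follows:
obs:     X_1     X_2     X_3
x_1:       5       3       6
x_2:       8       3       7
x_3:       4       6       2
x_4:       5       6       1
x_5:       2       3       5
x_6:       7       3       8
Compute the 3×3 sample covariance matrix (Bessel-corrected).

Step 1 — column means:
  mean(X_1) = (5 + 8 + 4 + 5 + 2 + 7) / 6 = 31/6 = 5.1667
  mean(X_2) = (3 + 3 + 6 + 6 + 3 + 3) / 6 = 24/6 = 4
  mean(X_3) = (6 + 7 + 2 + 1 + 5 + 8) / 6 = 29/6 = 4.8333

Step 2 — sample covariance S[i,j] = (1/(n-1)) · Σ_k (x_{k,i} - mean_i) · (x_{k,j} - mean_j), with n-1 = 5.
  S[X_1,X_1] = ((-0.1667)·(-0.1667) + (2.8333)·(2.8333) + (-1.1667)·(-1.1667) + (-0.1667)·(-0.1667) + (-3.1667)·(-3.1667) + (1.8333)·(1.8333)) / 5 = 22.8333/5 = 4.5667
  S[X_1,X_2] = ((-0.1667)·(-1) + (2.8333)·(-1) + (-1.1667)·(2) + (-0.1667)·(2) + (-3.1667)·(-1) + (1.8333)·(-1)) / 5 = -4/5 = -0.8
  S[X_1,X_3] = ((-0.1667)·(1.1667) + (2.8333)·(2.1667) + (-1.1667)·(-2.8333) + (-0.1667)·(-3.8333) + (-3.1667)·(0.1667) + (1.8333)·(3.1667)) / 5 = 15.1667/5 = 3.0333
  S[X_2,X_2] = ((-1)·(-1) + (-1)·(-1) + (2)·(2) + (2)·(2) + (-1)·(-1) + (-1)·(-1)) / 5 = 12/5 = 2.4
  S[X_2,X_3] = ((-1)·(1.1667) + (-1)·(2.1667) + (2)·(-2.8333) + (2)·(-3.8333) + (-1)·(0.1667) + (-1)·(3.1667)) / 5 = -20/5 = -4
  S[X_3,X_3] = ((1.1667)·(1.1667) + (2.1667)·(2.1667) + (-2.8333)·(-2.8333) + (-3.8333)·(-3.8333) + (0.1667)·(0.1667) + (3.1667)·(3.1667)) / 5 = 38.8333/5 = 7.7667

S is symmetric (S[j,i] = S[i,j]). Assembling:

S = [[4.5667, -0.8, 3.0333],
 [-0.8, 2.4, -4],
 [3.0333, -4, 7.7667]]


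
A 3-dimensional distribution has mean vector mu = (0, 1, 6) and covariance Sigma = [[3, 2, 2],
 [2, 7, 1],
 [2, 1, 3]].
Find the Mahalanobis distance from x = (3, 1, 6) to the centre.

Step 1 — centre the observation: (x - mu) = (3, 0, 0).

Step 2 — invert Sigma (cofactor / det for 3×3, or solve directly):
  Sigma^{-1} = [[0.7143, -0.1429, -0.4286],
 [-0.1429, 0.1786, 0.0357],
 [-0.4286, 0.0357, 0.6071]].

Step 3 — form the quadratic (x - mu)^T · Sigma^{-1} · (x - mu):
  Sigma^{-1} · (x - mu) = (2.1429, -0.4286, -1.2857).
  (x - mu)^T · [Sigma^{-1} · (x - mu)] = (3)·(2.1429) + (0)·(-0.4286) + (0)·(-1.2857) = 6.4286.

Step 4 — take square root: d = √(6.4286) ≈ 2.5355.

d(x, mu) = √(6.4286) ≈ 2.5355


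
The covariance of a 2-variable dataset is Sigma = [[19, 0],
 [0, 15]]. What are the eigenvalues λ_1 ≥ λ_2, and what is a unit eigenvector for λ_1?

Step 1 — characteristic polynomial of 2×2 Sigma:
  det(Sigma - λI) = λ² - trace · λ + det = 0.
  trace = 19 + 15 = 34, det = 19·15 - (0)² = 285.
Step 2 — discriminant:
  Δ = trace² - 4·det = 1156 - 1140 = 16.
Step 3 — eigenvalues:
  λ = (trace ± √Δ)/2 = (34 ± 4)/2,
  λ_1 = 19,  λ_2 = 15.

Step 4 — unit eigenvector for λ_1: Sigma is diagonal, so its eigenvectors are the coordinate axes. λ_1 = 19 is the diagonal entry on the first coordinate axis, hence
  v_1 = (1, 0) (||v_1|| = 1).

λ_1 = 19,  λ_2 = 15;  v_1 ≈ (1, 0)


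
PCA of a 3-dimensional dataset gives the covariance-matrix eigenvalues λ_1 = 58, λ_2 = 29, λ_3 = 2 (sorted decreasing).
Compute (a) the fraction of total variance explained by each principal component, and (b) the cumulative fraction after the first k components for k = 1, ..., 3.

Step 1 — total variance = trace(Sigma) = Σ λ_i = 58 + 29 + 2 = 89.

Step 2 — fraction explained by component i = λ_i / Σ λ:
  PC1: 58/89 = 0.6517
  PC2: 29/89 = 0.3258
  PC3: 2/89 = 0.0225

Step 3 — cumulative fraction after k components = (λ_1 + ... + λ_k) / Σ λ:
  k = 1: 58/89 = 0.6517
  k = 2: (58 + 29)/89 = 87/89 = 0.9775
  k = 3: (58 + 29 + 2)/89 = 89/89 = 1

Summary (fraction, with percent):

explained: PC1 0.6517 (65.17%), PC2 0.3258 (32.58%), PC3 0.0225 (2.25%);  cumulative: 0.6517, 0.9775, 1


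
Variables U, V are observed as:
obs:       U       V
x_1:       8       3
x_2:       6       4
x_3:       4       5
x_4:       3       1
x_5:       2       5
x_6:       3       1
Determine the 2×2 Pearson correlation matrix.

Step 1 — column means:
  mean(U) = (8 + 6 + 4 + 3 + 2 + 3) / 6 = 26/6 = 4.3333
  mean(V) = (3 + 4 + 5 + 1 + 5 + 1) / 6 = 19/6 = 3.1667

Step 2 — sample variances and covariances s[i,j] = (1/(n-1)) · Σ_k (x_{k,i} - mean_i) · (x_{k,j} - mean_j), with n-1 = 5:
  s[U,U] = ((3.6667)·(3.6667) + (1.6667)·(1.6667) + (-0.3333)·(-0.3333) + (-1.3333)·(-1.3333) + (-2.3333)·(-2.3333) + (-1.3333)·(-1.3333)) / 5 = 25.3333/5 = 5.0667
  s[U,V] = ((3.6667)·(-0.1667) + (1.6667)·(0.8333) + (-0.3333)·(1.8333) + (-1.3333)·(-2.1667) + (-2.3333)·(1.8333) + (-1.3333)·(-2.1667)) / 5 = 1.6667/5 = 0.3333
  s[V,V] = ((-0.1667)·(-0.1667) + (0.8333)·(0.8333) + (1.8333)·(1.8333) + (-2.1667)·(-2.1667) + (1.8333)·(1.8333) + (-2.1667)·(-2.1667)) / 5 = 16.8333/5 = 3.3667
  Sample standard deviations s_i = √(s[i,i]):
  s(U) = √(5.0667) = 2.2509
  s(V) = √(3.3667) = 1.8348

Step 3 — r_{ij} = s_{ij} / (s_i · s_j):
  r[U,U] = 1 (diagonal).
  r[U,V] = 0.3333 / (2.2509 · 1.8348) = 0.3333 / 4.1301 = 0.0807
  r[V,V] = 1 (diagonal).

R is symmetric with unit diagonal. Assembling:

R = [[1, 0.0807],
 [0.0807, 1]]


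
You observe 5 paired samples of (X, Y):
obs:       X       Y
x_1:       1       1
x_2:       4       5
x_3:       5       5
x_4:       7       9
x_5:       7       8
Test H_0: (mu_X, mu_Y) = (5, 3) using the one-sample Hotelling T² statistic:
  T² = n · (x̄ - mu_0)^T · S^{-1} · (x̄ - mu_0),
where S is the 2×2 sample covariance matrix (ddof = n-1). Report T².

Step 1 — sample mean vector:
  mean(X) = (1 + 4 + 5 + 7 + 7) / 5 = 24/5 = 4.8
  mean(Y) = (1 + 5 + 5 + 9 + 8) / 5 = 28/5 = 5.6
  x̄ = (4.8, 5.6),  deviation x̄ - mu_0 = (4.8, 5.6) - (5, 3) = (-0.2, 2.6).

Step 2 — sample covariance matrix, S[i,j] = (1/(n-1)) · Σ_k (x_{k,i} - mean_i) · (x_{k,j} - mean_j), divisor n-1 = 4:
  S[X,X] = ((-3.8)·(-3.8) + (-0.8)·(-0.8) + (0.2)·(0.2) + (2.2)·(2.2) + (2.2)·(2.2)) / 4 = 24.8/4 = 6.2
  S[X,Y] = ((-3.8)·(-4.6) + (-0.8)·(-0.6) + (0.2)·(-0.6) + (2.2)·(3.4) + (2.2)·(2.4)) / 4 = 30.6/4 = 7.65
  S[Y,Y] = ((-4.6)·(-4.6) + (-0.6)·(-0.6) + (-0.6)·(-0.6) + (3.4)·(3.4) + (2.4)·(2.4)) / 4 = 39.2/4 = 9.8
  S = [[6.2, 7.65],
 [7.65, 9.8]].

Step 3 — invert S. det(S) = 6.2·9.8 - (7.65)² = 2.2375.
  S^{-1} = (1/det) · [[d, -b], [-b, a]] = [[4.3799, -3.419],
 [-3.419, 2.7709]].

Step 4 — quadratic form (x̄ - mu_0)^T · S^{-1} · (x̄ - mu_0):
  S^{-1} · (x̄ - mu_0) = (-9.7654, 7.8883),
  (x̄ - mu_0)^T · [...] = (-0.2)·(-9.7654) + (2.6)·(7.8883) = 22.4626.

Step 5 — scale by n: T² = 5 · 22.4626 = 112.3128.

T² ≈ 112.3128


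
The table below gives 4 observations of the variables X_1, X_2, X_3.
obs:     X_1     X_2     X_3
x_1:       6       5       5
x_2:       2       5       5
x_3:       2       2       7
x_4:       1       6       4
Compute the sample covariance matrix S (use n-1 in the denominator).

Step 1 — column means:
  mean(X_1) = (6 + 2 + 2 + 1) / 4 = 11/4 = 2.75
  mean(X_2) = (5 + 5 + 2 + 6) / 4 = 18/4 = 4.5
  mean(X_3) = (5 + 5 + 7 + 4) / 4 = 21/4 = 5.25

Step 2 — sample covariance S[i,j] = (1/(n-1)) · Σ_k (x_{k,i} - mean_i) · (x_{k,j} - mean_j), with n-1 = 3.
  S[X_1,X_1] = ((3.25)·(3.25) + (-0.75)·(-0.75) + (-0.75)·(-0.75) + (-1.75)·(-1.75)) / 3 = 14.75/3 = 4.9167
  S[X_1,X_2] = ((3.25)·(0.5) + (-0.75)·(0.5) + (-0.75)·(-2.5) + (-1.75)·(1.5)) / 3 = 0.5/3 = 0.1667
  S[X_1,X_3] = ((3.25)·(-0.25) + (-0.75)·(-0.25) + (-0.75)·(1.75) + (-1.75)·(-1.25)) / 3 = 0.25/3 = 0.0833
  S[X_2,X_2] = ((0.5)·(0.5) + (0.5)·(0.5) + (-2.5)·(-2.5) + (1.5)·(1.5)) / 3 = 9/3 = 3
  S[X_2,X_3] = ((0.5)·(-0.25) + (0.5)·(-0.25) + (-2.5)·(1.75) + (1.5)·(-1.25)) / 3 = -6.5/3 = -2.1667
  S[X_3,X_3] = ((-0.25)·(-0.25) + (-0.25)·(-0.25) + (1.75)·(1.75) + (-1.25)·(-1.25)) / 3 = 4.75/3 = 1.5833

S is symmetric (S[j,i] = S[i,j]). Assembling:

S = [[4.9167, 0.1667, 0.0833],
 [0.1667, 3, -2.1667],
 [0.0833, -2.1667, 1.5833]]


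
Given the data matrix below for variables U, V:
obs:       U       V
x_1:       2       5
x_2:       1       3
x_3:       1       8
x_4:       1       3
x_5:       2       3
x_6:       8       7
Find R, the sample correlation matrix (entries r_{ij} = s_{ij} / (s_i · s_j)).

Step 1 — column means:
  mean(U) = (2 + 1 + 1 + 1 + 2 + 8) / 6 = 15/6 = 2.5
  mean(V) = (5 + 3 + 8 + 3 + 3 + 7) / 6 = 29/6 = 4.8333

Step 2 — sample variances and covariances s[i,j] = (1/(n-1)) · Σ_k (x_{k,i} - mean_i) · (x_{k,j} - mean_j), with n-1 = 5:
  s[U,U] = ((-0.5)·(-0.5) + (-1.5)·(-1.5) + (-1.5)·(-1.5) + (-1.5)·(-1.5) + (-0.5)·(-0.5) + (5.5)·(5.5)) / 5 = 37.5/5 = 7.5
  s[U,V] = ((-0.5)·(0.1667) + (-1.5)·(-1.8333) + (-1.5)·(3.1667) + (-1.5)·(-1.8333) + (-0.5)·(-1.8333) + (5.5)·(2.1667)) / 5 = 13.5/5 = 2.7
  s[V,V] = ((0.1667)·(0.1667) + (-1.8333)·(-1.8333) + (3.1667)·(3.1667) + (-1.8333)·(-1.8333) + (-1.8333)·(-1.8333) + (2.1667)·(2.1667)) / 5 = 24.8333/5 = 4.9667
  Sample standard deviations s_i = √(s[i,i]):
  s(U) = √(7.5) = 2.7386
  s(V) = √(4.9667) = 2.2286

Step 3 — r_{ij} = s_{ij} / (s_i · s_j):
  r[U,U] = 1 (diagonal).
  r[U,V] = 2.7 / (2.7386 · 2.2286) = 2.7 / 6.1033 = 0.4424
  r[V,V] = 1 (diagonal).

R is symmetric with unit diagonal. Assembling:

R = [[1, 0.4424],
 [0.4424, 1]]


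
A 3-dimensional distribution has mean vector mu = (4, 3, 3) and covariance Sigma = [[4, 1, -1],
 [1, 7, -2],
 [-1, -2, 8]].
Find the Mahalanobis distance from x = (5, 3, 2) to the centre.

Step 1 — centre the observation: (x - mu) = (1, 0, -1).

Step 2 — invert Sigma (cofactor / det for 3×3, or solve directly):
  Sigma^{-1} = [[0.264, -0.0305, 0.0254],
 [-0.0305, 0.1574, 0.0355],
 [0.0254, 0.0355, 0.1371]].

Step 3 — form the quadratic (x - mu)^T · Sigma^{-1} · (x - mu):
  Sigma^{-1} · (x - mu) = (0.2386, -0.066, -0.1117).
  (x - mu)^T · [Sigma^{-1} · (x - mu)] = (1)·(0.2386) + (0)·(-0.066) + (-1)·(-0.1117) = 0.3503.

Step 4 — take square root: d = √(0.3503) ≈ 0.5918.

d(x, mu) = √(0.3503) ≈ 0.5918


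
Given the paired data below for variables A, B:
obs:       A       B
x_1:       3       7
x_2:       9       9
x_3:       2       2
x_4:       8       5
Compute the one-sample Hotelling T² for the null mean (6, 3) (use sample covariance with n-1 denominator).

Step 1 — sample mean vector:
  mean(A) = (3 + 9 + 2 + 8) / 4 = 22/4 = 5.5
  mean(B) = (7 + 9 + 2 + 5) / 4 = 23/4 = 5.75
  x̄ = (5.5, 5.75),  deviation x̄ - mu_0 = (5.5, 5.75) - (6, 3) = (-0.5, 2.75).

Step 2 — sample covariance matrix, S[i,j] = (1/(n-1)) · Σ_k (x_{k,i} - mean_i) · (x_{k,j} - mean_j), divisor n-1 = 3:
  S[A,A] = ((-2.5)·(-2.5) + (3.5)·(3.5) + (-3.5)·(-3.5) + (2.5)·(2.5)) / 3 = 37/3 = 12.3333
  S[A,B] = ((-2.5)·(1.25) + (3.5)·(3.25) + (-3.5)·(-3.75) + (2.5)·(-0.75)) / 3 = 19.5/3 = 6.5
  S[B,B] = ((1.25)·(1.25) + (3.25)·(3.25) + (-3.75)·(-3.75) + (-0.75)·(-0.75)) / 3 = 26.75/3 = 8.9167
  S = [[12.3333, 6.5],
 [6.5, 8.9167]].

Step 3 — invert S. det(S) = 12.3333·8.9167 - (6.5)² = 67.7222.
  S^{-1} = (1/det) · [[d, -b], [-b, a]] = [[0.1317, -0.096],
 [-0.096, 0.1821]].

Step 4 — quadratic form (x̄ - mu_0)^T · S^{-1} · (x̄ - mu_0):
  S^{-1} · (x̄ - mu_0) = (-0.3298, 0.5488),
  (x̄ - mu_0)^T · [...] = (-0.5)·(-0.3298) + (2.75)·(0.5488) = 1.6741.

Step 5 — scale by n: T² = 4 · 1.6741 = 6.6965.

T² ≈ 6.6965


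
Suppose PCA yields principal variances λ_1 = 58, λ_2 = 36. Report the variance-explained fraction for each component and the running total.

Step 1 — total variance = trace(Sigma) = Σ λ_i = 58 + 36 = 94.

Step 2 — fraction explained by component i = λ_i / Σ λ:
  PC1: 58/94 = 0.617
  PC2: 36/94 = 0.383

Step 3 — cumulative fraction after k components = (λ_1 + ... + λ_k) / Σ λ:
  k = 1: 58/94 = 0.617
  k = 2: (58 + 36)/94 = 94/94 = 1

Summary (fraction, with percent):

explained: PC1 0.617 (61.7%), PC2 0.383 (38.3%);  cumulative: 0.617, 1


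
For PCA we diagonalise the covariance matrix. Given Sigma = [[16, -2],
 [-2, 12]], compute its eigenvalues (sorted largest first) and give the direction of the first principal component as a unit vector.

Step 1 — characteristic polynomial of 2×2 Sigma:
  det(Sigma - λI) = λ² - trace · λ + det = 0.
  trace = 16 + 12 = 28, det = 16·12 - (-2)² = 188.
Step 2 — discriminant:
  Δ = trace² - 4·det = 784 - 752 = 32.
Step 3 — eigenvalues:
  λ = (trace ± √Δ)/2 = (28 ± 5.6569)/2,
  λ_1 = 16.8284,  λ_2 = 11.1716.

Step 4 — unit eigenvector for λ_1: solve (Sigma - λ_1 I)v = 0. First row:
  (16 - 16.8284)·v_x + (-2)·v_y = 0, i.e. (-0.8284)·v_x + (-2)·v_y = 0,
  so v ∝ (b, λ_1 - a) = (-2, 0.8284); multiply by -1 so the first entry is positive: u = (2, -0.8284).
  ||u|| = √((2)² + (-0.8284)²) = √(4.6863) ≈ 2.1648,
  v_1 = u/||u|| ≈ (0.9239, -0.3827) (||v_1|| = 1).

λ_1 = 16.8284,  λ_2 = 11.1716;  v_1 ≈ (0.9239, -0.3827)


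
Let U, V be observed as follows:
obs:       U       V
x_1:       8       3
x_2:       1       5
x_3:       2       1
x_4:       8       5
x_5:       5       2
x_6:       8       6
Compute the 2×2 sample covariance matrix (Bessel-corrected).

Step 1 — column means:
  mean(U) = (8 + 1 + 2 + 8 + 5 + 8) / 6 = 32/6 = 5.3333
  mean(V) = (3 + 5 + 1 + 5 + 2 + 6) / 6 = 22/6 = 3.6667

Step 2 — sample covariance S[i,j] = (1/(n-1)) · Σ_k (x_{k,i} - mean_i) · (x_{k,j} - mean_j), with n-1 = 5.
  S[U,U] = ((2.6667)·(2.6667) + (-4.3333)·(-4.3333) + (-3.3333)·(-3.3333) + (2.6667)·(2.6667) + (-0.3333)·(-0.3333) + (2.6667)·(2.6667)) / 5 = 51.3333/5 = 10.2667
  S[U,V] = ((2.6667)·(-0.6667) + (-4.3333)·(1.3333) + (-3.3333)·(-2.6667) + (2.6667)·(1.3333) + (-0.3333)·(-1.6667) + (2.6667)·(2.3333)) / 5 = 11.6667/5 = 2.3333
  S[V,V] = ((-0.6667)·(-0.6667) + (1.3333)·(1.3333) + (-2.6667)·(-2.6667) + (1.3333)·(1.3333) + (-1.6667)·(-1.6667) + (2.3333)·(2.3333)) / 5 = 19.3333/5 = 3.8667

S is symmetric (S[j,i] = S[i,j]). Assembling:

S = [[10.2667, 2.3333],
 [2.3333, 3.8667]]


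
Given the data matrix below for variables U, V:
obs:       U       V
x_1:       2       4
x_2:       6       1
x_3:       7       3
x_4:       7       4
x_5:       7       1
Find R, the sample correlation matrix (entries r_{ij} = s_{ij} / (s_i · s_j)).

Step 1 — column means:
  mean(U) = (2 + 6 + 7 + 7 + 7) / 5 = 29/5 = 5.8
  mean(V) = (4 + 1 + 3 + 4 + 1) / 5 = 13/5 = 2.6

Step 2 — sample variances and covariances s[i,j] = (1/(n-1)) · Σ_k (x_{k,i} - mean_i) · (x_{k,j} - mean_j), with n-1 = 4:
  s[U,U] = ((-3.8)·(-3.8) + (0.2)·(0.2) + (1.2)·(1.2) + (1.2)·(1.2) + (1.2)·(1.2)) / 4 = 18.8/4 = 4.7
  s[U,V] = ((-3.8)·(1.4) + (0.2)·(-1.6) + (1.2)·(0.4) + (1.2)·(1.4) + (1.2)·(-1.6)) / 4 = -5.4/4 = -1.35
  s[V,V] = ((1.4)·(1.4) + (-1.6)·(-1.6) + (0.4)·(0.4) + (1.4)·(1.4) + (-1.6)·(-1.6)) / 4 = 9.2/4 = 2.3
  Sample standard deviations s_i = √(s[i,i]):
  s(U) = √(4.7) = 2.1679
  s(V) = √(2.3) = 1.5166

Step 3 — r_{ij} = s_{ij} / (s_i · s_j):
  r[U,U] = 1 (diagonal).
  r[U,V] = -1.35 / (2.1679 · 1.5166) = -1.35 / 3.2879 = -0.4106
  r[V,V] = 1 (diagonal).

R is symmetric with unit diagonal. Assembling:

R = [[1, -0.4106],
 [-0.4106, 1]]


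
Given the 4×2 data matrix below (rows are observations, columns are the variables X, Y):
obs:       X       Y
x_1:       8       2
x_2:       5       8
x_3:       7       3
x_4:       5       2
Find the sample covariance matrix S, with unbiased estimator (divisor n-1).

Step 1 — column means:
  mean(X) = (8 + 5 + 7 + 5) / 4 = 25/4 = 6.25
  mean(Y) = (2 + 8 + 3 + 2) / 4 = 15/4 = 3.75

Step 2 — sample covariance S[i,j] = (1/(n-1)) · Σ_k (x_{k,i} - mean_i) · (x_{k,j} - mean_j), with n-1 = 3.
  S[X,X] = ((1.75)·(1.75) + (-1.25)·(-1.25) + (0.75)·(0.75) + (-1.25)·(-1.25)) / 3 = 6.75/3 = 2.25
  S[X,Y] = ((1.75)·(-1.75) + (-1.25)·(4.25) + (0.75)·(-0.75) + (-1.25)·(-1.75)) / 3 = -6.75/3 = -2.25
  S[Y,Y] = ((-1.75)·(-1.75) + (4.25)·(4.25) + (-0.75)·(-0.75) + (-1.75)·(-1.75)) / 3 = 24.75/3 = 8.25

S is symmetric (S[j,i] = S[i,j]). Assembling:

S = [[2.25, -2.25],
 [-2.25, 8.25]]


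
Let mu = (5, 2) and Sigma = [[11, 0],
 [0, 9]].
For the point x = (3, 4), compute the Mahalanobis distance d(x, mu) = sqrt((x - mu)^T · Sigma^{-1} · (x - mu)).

Step 1 — centre the observation: (x - mu) = (-2, 2).

Step 2 — invert Sigma. det(Sigma) = 11·9 - (0)² = 99.
  Sigma^{-1} = (1/det) · [[d, -b], [-b, a]] = [[0.0909, 0],
 [0, 0.1111]].

Step 3 — form the quadratic (x - mu)^T · Sigma^{-1} · (x - mu):
  Sigma^{-1} · (x - mu) = (-0.1818, 0.2222).
  (x - mu)^T · [Sigma^{-1} · (x - mu)] = (-2)·(-0.1818) + (2)·(0.2222) = 0.8081.

Step 4 — take square root: d = √(0.8081) ≈ 0.8989.

d(x, mu) = √(0.8081) ≈ 0.8989


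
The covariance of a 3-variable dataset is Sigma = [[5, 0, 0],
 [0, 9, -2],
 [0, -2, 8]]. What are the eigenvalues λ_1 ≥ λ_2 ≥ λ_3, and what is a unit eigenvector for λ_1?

Step 1 — characteristic polynomial p(λ) = det(λI - Sigma) = λ³ - tr·λ² + c_1·λ - det, where tr = trace, c_1 = sum of the principal 2×2 minors, det = det(Sigma):
  tr = 5 + 9 + 8 = 22,
  c_1 = (5·9 - (0)²) + (5·8 - (0)²) + (9·8 - (-2)²) = 45 + 40 + 68 = 153,
  det = 5·(9·8 - (-2)²) - (0)·((0)·8 - (-2)·(0)) + (0)·((0)·(-2) - 9·(0)) = 5·(68) - (0)·(0) + (0)·(0) = 340.
  So p(λ) = λ³ - 22λ² + 153λ - 340.
Step 2 — look for an integer root (rational root theorem: any rational root is an integer divisor of 340). Testing λ = 5:
  p(5) = 125 - 550 + 765 - 340 = 0  ✓
  Dividing out (λ - 5): p(λ) = (λ - 5)(λ² - 17λ + 68).
Step 3 — remaining eigenvalues from the quadratic λ² - 17λ + 68 = 0:
  Δ = 17² - 4·68 = 289 - 272 = 17,  λ = (17 ± √17)/2 = (17 ± 4.1231)/2 ≈ 10.5616 or 6.4384.
  Sorted: λ_1 = 10.5616,  λ_2 = 6.4384,  λ_3 = 5  (check: sum = 22 = tr ✓).

Step 4 — unit eigenvector for λ_1 ≈ 10.5616: v spans the null space of (Sigma - λ_1 I), whose rows are
  r_1 = (-5.5616, 0, 0),  r_2 = (0, -1.5616, -2),  r_3 = (0, -2, -2.5616).
  v is orthogonal to every row, so take v ∝ r_1 × r_2 = ((0)·(-2) - (0)·(-1.5616), (0)·(0) - (-5.5616)·(-2), (-5.5616)·(-1.5616) - (0)·(0)) ≈ (0, -11.1231, 8.6847).
  Rescale (multiply by -1 so the first nonzero entry is positive): u = (0, 11.1231, -8.6847).
  ||u|| = √((0)² + (11.1231)² + (-8.6847)²) = √(199.1468) ≈ 14.1119,  v_1 = u/||u|| ≈ (0, 0.7882, -0.6154) (||v_1|| = 1).

λ_1 = 10.5616,  λ_2 = 6.4384,  λ_3 = 5;  v_1 ≈ (0, 0.7882, -0.6154)
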